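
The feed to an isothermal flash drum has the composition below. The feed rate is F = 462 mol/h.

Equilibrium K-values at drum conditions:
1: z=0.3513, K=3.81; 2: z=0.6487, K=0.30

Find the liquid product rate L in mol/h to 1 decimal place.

L = 336.8 mol/h

Binary case is linear: z₁(K₁−1)(1+ψ(K₂−1)) + z₂(K₂−1)(1+ψ(K₁−1)) = 0
⇒ ψ = [z₁(K₁−1)+z₂(K₂−1)] / [−(K₁−1)(K₂−1)] = 0.53306/1.96700 = 0.2710
Then V = ψ·F = 0.2710·462 = 125.2 mol/h and L = F − V = 336.8 mol/h.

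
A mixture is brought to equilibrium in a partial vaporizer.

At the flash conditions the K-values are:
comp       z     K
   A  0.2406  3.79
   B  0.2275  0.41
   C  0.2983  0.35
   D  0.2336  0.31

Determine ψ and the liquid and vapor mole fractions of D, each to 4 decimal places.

ψ = 0.1011, x_D = 0.2511, y_D = 0.0778

Rachford–Rice: g(ψ) = Σ zᵢ(Kᵢ−1)/(1+ψ(Kᵢ−1)) = 0.
Check two-phase: ΣzᵢKᵢ = 1.1820 > 1 and Σzᵢ/Kᵢ = 2.2242 > 1, so g(0) = 0.1820 > 0 and g(1) = -1.2242 < 0.
Newton iteration, ψ⁰ = 0.5:
  ψ = 0.5000: g = -0.44344, g' = -1.0217 → ψ = 0.0660
  ψ = 0.0660: g = 0.05581, g' = -1.6813 → ψ = 0.0992
  ψ = 0.0992: g = 0.00295, g' = -1.5105 → ψ = 0.1011
Converged at ψ = 0.1011.
Compositions from xᵢ = zᵢ/(1+ψ(Kᵢ−1)), yᵢ = Kᵢxᵢ:
  A: x = 0.1877, y = 0.7112
  B: x = 0.2419, y = 0.0992
  C: x = 0.3193, y = 0.1118
  D: x = 0.2511, y = 0.0778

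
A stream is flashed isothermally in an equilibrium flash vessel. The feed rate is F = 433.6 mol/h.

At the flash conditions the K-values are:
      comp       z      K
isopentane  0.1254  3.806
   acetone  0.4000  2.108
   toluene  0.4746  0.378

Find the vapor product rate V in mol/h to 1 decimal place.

V = 218.6 mol/h

Rachford–Rice: g(V/F) = Σ zᵢ(Kᵢ−1)/(1+V/F(Kᵢ−1)) = 0.
Check two-phase: ΣzᵢKᵢ = 1.4999 > 1 and Σzᵢ/Kᵢ = 1.4783 > 1, so g(0) = 0.4999 > 0 and g(1) = -0.4783 < 0.
Iterate (Newton) starting at V/F = 0.5:
  V/F = 0.5000: g = 0.00318, g' = -0.7611 → V/F = 0.5042
Converged at V/F = 0.5042.
Then V = V/F·F = 0.5042·433.6 = 218.6 mol/h and L = F − V = 215.0 mol/h.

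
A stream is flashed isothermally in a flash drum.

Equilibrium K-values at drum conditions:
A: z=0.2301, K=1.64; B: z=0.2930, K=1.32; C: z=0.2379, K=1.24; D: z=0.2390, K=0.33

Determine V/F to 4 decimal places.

Rachford–Rice: g(V/F) = Σ zᵢ(Kᵢ−1)/(1+V/F(Kᵢ−1)) = 0.
g(0) = ΣzᵢKᵢ − 1 = 0.1380 and g(1) = 1 − Σzᵢ/Kᵢ = -0.2784, so a root lies in (0, 1).
Newton–Raphson from V/F = 0.51:
  V/F = 0.5100: g = -0.00075, g' = -0.3342 → V/F = 0.5078
Converged at V/F = 0.5078.

V/F = 0.5078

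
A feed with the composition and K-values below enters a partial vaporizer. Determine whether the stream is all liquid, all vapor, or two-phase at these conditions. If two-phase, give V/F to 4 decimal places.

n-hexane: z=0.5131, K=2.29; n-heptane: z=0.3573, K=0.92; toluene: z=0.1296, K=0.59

ΣzᵢKᵢ = 1.5802; Σzᵢ/Kᵢ = 0.8321.
Since Σzᵢ/Kᵢ < 1 the mixture is above its dew point — single vapor phase.

all vapor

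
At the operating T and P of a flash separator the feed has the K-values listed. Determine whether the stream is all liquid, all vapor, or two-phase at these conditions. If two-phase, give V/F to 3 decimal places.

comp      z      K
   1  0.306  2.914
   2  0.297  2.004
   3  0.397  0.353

ΣzᵢKᵢ = 1.627; Σzᵢ/Kᵢ = 1.378.
Both exceed 1, so a two-phase solution exists.
Let ψ = V/F and solve Σ zᵢ(Kᵢ−1)/(1+ψ(Kᵢ−1)) = 0.
Iterate (Newton) starting at ψ = 0.5:
  ψ = 0.500: g = 0.1181, g' = -0.789 → ψ = 0.650
  ψ = 0.650: g = -0.0017, g' = -0.827 → ψ = 0.648
Converged at ψ = 0.648.

two-phase, V/F = 0.648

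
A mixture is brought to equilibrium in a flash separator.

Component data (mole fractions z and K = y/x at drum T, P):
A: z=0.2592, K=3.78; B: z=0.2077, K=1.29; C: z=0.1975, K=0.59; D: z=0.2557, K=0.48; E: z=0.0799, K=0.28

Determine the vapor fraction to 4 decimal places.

Newton iteration, ψ⁰ = 0.5:
  ψ = 0.5000: g = -0.01732, g' = -0.6439 → ψ = 0.4731
  ψ = 0.4731: g = 0.00014, g' = -0.6552 → ψ = 0.4733
Converged at ψ = 0.4733.

ψ = 0.4733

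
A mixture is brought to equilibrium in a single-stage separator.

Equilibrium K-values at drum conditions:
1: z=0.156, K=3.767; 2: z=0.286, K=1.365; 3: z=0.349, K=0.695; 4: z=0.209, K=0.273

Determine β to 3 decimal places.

β = 0.331

Rachford–Rice: g(β) = Σ zᵢ(Kᵢ−1)/(1+β(Kᵢ−1)) = 0.
g(0) = ΣzᵢKᵢ − 1 = 0.278 and g(1) = 1 − Σzᵢ/Kᵢ = -0.519, so a root lies in (0, 1).
Newton–Raphson from β = 0.31:
  β = 0.310: g = 0.0124, g' = -0.601 → β = 0.331
Converged at β = 0.331.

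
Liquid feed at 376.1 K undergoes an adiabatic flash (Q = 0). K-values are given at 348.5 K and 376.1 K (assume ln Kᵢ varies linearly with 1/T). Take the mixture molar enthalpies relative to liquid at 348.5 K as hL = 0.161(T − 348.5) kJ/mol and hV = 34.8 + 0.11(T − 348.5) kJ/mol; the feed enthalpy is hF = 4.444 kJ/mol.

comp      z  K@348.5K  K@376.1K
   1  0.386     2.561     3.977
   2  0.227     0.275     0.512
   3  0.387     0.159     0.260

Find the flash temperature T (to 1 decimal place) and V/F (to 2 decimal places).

Adiabatic flash: solve Rachford–Rice at each trial T, then check hF = ψ·hV(T) + (1−ψ)·hL(T).
  T = 348.5 K: K = (2.561, 0.275, 0.159), RR gives ψ = 0.090, H_out = 3.136 kJ/mol
  T = 376.1 K: K = (3.977, 0.512, 0.260), RR gives ψ = 0.384, H_out = 17.261 kJ/mol
  T = 362.3 K: K = (3.218, 0.380, 0.205), RR gives ψ = 0.250, H_out = 10.754 kJ/mol
  T = 355.4 K: K = (2.877, 0.324, 0.181), RR gives ψ = 0.176, H_out = 7.181 kJ/mol
  T = 351.9 K: K = (2.714, 0.298, 0.170), RR gives ψ = 0.135, H_out = 5.205 kJ/mol
  T = 350.2 K: K = (2.637, 0.287, 0.164), RR gives ψ = 0.113, H_out = 4.191 kJ/mol
Linear interpolation between T = 350.2 (H_out = 4.191) and T = 351.9 (H_out = 5.205) on hF = 4.444 gives T ≈ 350.6 K, at which ψ = 0.12.

T = 350.6 K, V/F = 0.12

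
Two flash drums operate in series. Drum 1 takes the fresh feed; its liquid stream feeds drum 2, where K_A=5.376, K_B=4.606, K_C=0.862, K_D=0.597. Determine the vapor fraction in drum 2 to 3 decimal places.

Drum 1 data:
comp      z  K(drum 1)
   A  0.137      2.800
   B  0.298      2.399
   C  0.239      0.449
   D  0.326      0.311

V/F (drum 2) = 0.762

Drum 1:
Rachford–Rice: g(ψ₁) = Σ zᵢ(Kᵢ−1)/(1+ψ₁(Kᵢ−1)) = 0.
Feasibility: ΣzᵢKᵢ = 1.307, Σzᵢ/Kᵢ = 1.754 — both > 1, two phases present.
Newton iteration, ψ₁⁰ = 0.5:
  ψ₁ = 0.500: g = -0.1493, g' = -0.823 → ψ₁ = 0.319
  ψ₁ = 0.319: g = -0.0024, g' = -0.819 → ψ₁ = 0.316
Converged at ψ₁ = 0.316.
Drum-1 compositions:
  A: x = 0.087, y = 0.245
  B: x = 0.207, y = 0.496
  C: x = 0.289, y = 0.130
  D: x = 0.417, y = 0.130
Drum-2 feed = drum-1 liquid: z₂ = (0.0874, 0.2067, 0.2893, 0.4166).
Drum 2:
Let ψ₂ = V/F and solve Σ zᵢ(Kᵢ−1)/(1+ψ₂(Kᵢ−1)) = 0.
Feasibility: ΣzᵢKᵢ = 1.920, Σzᵢ/Kᵢ = 1.095 — both > 1, two phases present.
Iterate (Newton) starting at ψ₂ = 0.66:
  ψ₂ = 0.660: g = 0.0462, g' = -0.478 → ψ₂ = 0.757
  ψ₂ = 0.757: g = 0.0025, g' = -0.430 → ψ₂ = 0.762
Converged at ψ₂ = 0.762.
  A: x = 0.020, y = 0.108
  B: x = 0.055, y = 0.254
  C: x = 0.323, y = 0.279
  D: x = 0.601, y = 0.359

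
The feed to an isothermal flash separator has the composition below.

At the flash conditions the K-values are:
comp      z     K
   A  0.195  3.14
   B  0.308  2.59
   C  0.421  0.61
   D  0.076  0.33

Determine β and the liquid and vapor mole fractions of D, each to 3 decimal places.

Let β = V/F and solve Σ zᵢ(Kᵢ−1)/(1+β(Kᵢ−1)) = 0.
Feasibility: ΣzᵢKᵢ = 1.692, Σzᵢ/Kᵢ = 1.101 — both > 1, two phases present.
Newton–Raphson from β = 0.36:
  β = 0.360: g = 0.2890, g' = -0.746 → β = 0.748
  β = 0.748: g = 0.0505, g' = -0.559 → β = 0.838
  β = 0.838: g = -0.0006, g' = -0.576 → β = 0.837
Converged at β = 0.837.
Compositions from xᵢ = zᵢ/(1+β(Kᵢ−1)), yᵢ = Kᵢxᵢ:
  A: x = 0.070, y = 0.219
  B: x = 0.132, y = 0.342
  C: x = 0.625, y = 0.381
  D: x = 0.173, y = 0.057

β = 0.837, x_D = 0.173, y_D = 0.057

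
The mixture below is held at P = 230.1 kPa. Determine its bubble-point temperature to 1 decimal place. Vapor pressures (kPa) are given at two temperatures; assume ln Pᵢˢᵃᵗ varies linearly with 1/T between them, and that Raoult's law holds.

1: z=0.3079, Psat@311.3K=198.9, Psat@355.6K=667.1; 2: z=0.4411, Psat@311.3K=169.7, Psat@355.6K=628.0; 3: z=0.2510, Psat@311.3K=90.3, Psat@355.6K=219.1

Bubble-point temperature: ΣzᵢPᵢˢᵃᵗ(T) = P. Interpolate ln Pᵢˢᵃᵗ = aᵢ + bᵢ/T.
  T = 311.3 K: ΣzᵢPᵢˢᵃᵗ = 158.76 kPa
  T = 355.6 K: ΣzᵢPᵢˢᵃᵗ = 537.40 kPa
  T = 333.5 K: ΣzᵢPᵢˢᵃᵗ = 303.93 kPa
  T = 322.4 K: ΣzᵢPᵢˢᵃᵗ = 221.99 kPa
  T = 327.9 K: ΣzᵢPᵢˢᵃᵗ = 260.03 kPa
  T = 325.1 K: ΣzᵢPᵢˢᵃᵗ = 240.06 kPa
Interpolating between 322.4 K and 325.1 K gives T ≈ 323.6 K.

T = 323.6 K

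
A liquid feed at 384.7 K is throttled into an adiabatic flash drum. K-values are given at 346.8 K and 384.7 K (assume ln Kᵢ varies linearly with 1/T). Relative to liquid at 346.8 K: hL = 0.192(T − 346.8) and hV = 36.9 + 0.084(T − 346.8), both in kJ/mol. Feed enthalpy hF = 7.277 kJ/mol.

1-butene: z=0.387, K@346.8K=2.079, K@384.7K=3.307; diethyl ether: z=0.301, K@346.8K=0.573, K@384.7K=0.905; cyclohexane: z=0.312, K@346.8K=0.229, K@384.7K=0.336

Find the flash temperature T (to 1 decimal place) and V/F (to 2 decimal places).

T = 352.3 K, V/F = 0.17

Adiabatic flash: solve Rachford–Rice at each trial T, then check hF = ψ·hV(T) + (1−ψ)·hL(T).
  T = 346.8 K: K = (2.079, 0.573, 0.229), RR gives ψ = 0.072, H_out = 2.667 kJ/mol
  T = 384.7 K: K = (3.307, 0.905, 0.336), RR gives ψ = 0.600, H_out = 26.951 kJ/mol
  T = 365.8 K: K = (2.655, 0.729, 0.280), RR gives ψ = 0.371, H_out = 16.572 kJ/mol
  T = 356.3 K: K = (2.357, 0.648, 0.254), RR gives ψ = 0.236, H_out = 10.289 kJ/mol
  T = 351.6 K: K = (2.217, 0.610, 0.241), RR gives ψ = 0.160, H_out = 6.735 kJ/mol
  T = 354.0 K: K = (2.288, 0.630, 0.248), RR gives ψ = 0.200, H_out = 8.596 kJ/mol
Linear interpolation between T = 351.6 (H_out = 6.735) and T = 354.0 (H_out = 8.596) on hF = 7.277 gives T ≈ 352.3 K, at which ψ = 0.17.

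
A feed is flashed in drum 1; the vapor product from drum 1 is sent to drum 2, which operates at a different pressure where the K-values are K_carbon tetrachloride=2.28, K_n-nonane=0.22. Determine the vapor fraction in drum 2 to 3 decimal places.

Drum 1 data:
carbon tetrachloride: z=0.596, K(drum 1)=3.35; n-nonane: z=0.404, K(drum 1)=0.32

Drum 1:
Rachford–Rice: g(ψ₁) = Σ zᵢ(Kᵢ−1)/(1+ψ₁(Kᵢ−1)) = 0.
Check two-phase: ΣzᵢKᵢ = 2.126 > 1 and Σzᵢ/Kᵢ = 1.440 > 1, so g(0) = 1.126 > 0 and g(1) = -0.440 < 0.
Newton iteration, ψ₁⁰ = 0.31:
  ψ₁ = 0.310: g = 0.4622, g' = -1.402 → ψ₁ = 0.640
  ψ₁ = 0.640: g = 0.0732, g' = -1.110 → ψ₁ = 0.706
  ψ₁ = 0.706: g = -0.0013, g' = -1.156 → ψ₁ = 0.705
Converged at ψ₁ = 0.705.
Drum-1 compositions:
  carbon tetrachloride: x = 0.224, y = 0.752
  n-nonane: x = 0.776, y = 0.248
Drum-2 feed = drum-1 vapor: z₂ = (0.7518, 0.2482).
Drum 2:
Let ψ₂ = V/F and solve Σ zᵢ(Kᵢ−1)/(1+ψ₂(Kᵢ−1)) = 0.
Check two-phase: ΣzᵢKᵢ = 1.769 > 1 and Σzᵢ/Kᵢ = 1.458 > 1, so g(0) = 0.769 > 0 and g(1) = -0.458 < 0.
Newton iteration, ψ₂⁰ = 0.6:
  ψ₂ = 0.600: g = 0.1804, g' = -0.928 → ψ₂ = 0.795
  ψ₂ = 0.795: g = -0.0319, g' = -1.347 → ψ₂ = 0.771
  ψ₂ = 0.771: g = -0.0010, g' = -1.262 → ψ₂ = 0.770
Converged at ψ₂ = 0.770.
  carbon tetrachloride: x = 0.379, y = 0.863
  n-nonane: x = 0.621, y = 0.137

V/F (drum 2) = 0.770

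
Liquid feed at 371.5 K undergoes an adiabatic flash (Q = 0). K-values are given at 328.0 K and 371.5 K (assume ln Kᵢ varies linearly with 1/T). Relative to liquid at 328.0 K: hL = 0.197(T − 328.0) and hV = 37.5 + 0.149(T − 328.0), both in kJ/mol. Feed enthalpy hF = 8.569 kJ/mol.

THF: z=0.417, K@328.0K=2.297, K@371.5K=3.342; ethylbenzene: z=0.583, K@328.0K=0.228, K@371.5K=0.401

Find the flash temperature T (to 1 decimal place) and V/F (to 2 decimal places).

T = 337.6 K, V/F = 0.18

Adiabatic flash: solve Rachford–Rice at each trial T, then check hF = ψ·hV(T) + (1−ψ)·hL(T).
  T = 328.0 K: K = (2.297, 0.228), RR gives ψ = 0.091, H_out = 3.400 kJ/mol
  T = 371.5 K: K = (3.342, 0.401), RR gives ψ = 0.447, H_out = 24.407 kJ/mol
  T = 349.8 K: K = (2.804, 0.308), RR gives ψ = 0.279, H_out = 14.481 kJ/mol
  T = 338.9 K: K = (2.546, 0.266), RR gives ψ = 0.191, H_out = 9.219 kJ/mol
  T = 333.4 K: K = (2.419, 0.247), RR gives ψ = 0.143, H_out = 6.377 kJ/mol
  T = 336.1 K: K = (2.481, 0.256), RR gives ψ = 0.167, H_out = 7.793 kJ/mol
  T = 337.5 K: K = (2.514, 0.261), RR gives ψ = 0.179, H_out = 8.511 kJ/mol
Linear interpolation between T = 337.5 (H_out = 8.511) and T = 338.9 (H_out = 9.219) on hF = 8.569 gives T ≈ 337.6 K, at which ψ = 0.18.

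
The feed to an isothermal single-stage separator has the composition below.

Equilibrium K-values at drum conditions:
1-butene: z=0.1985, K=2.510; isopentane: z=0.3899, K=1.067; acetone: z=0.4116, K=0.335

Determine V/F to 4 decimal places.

Rachford–Rice: g(V/F) = Σ zᵢ(Kᵢ−1)/(1+V/F(Kᵢ−1)) = 0.
Check two-phase: ΣzᵢKᵢ = 1.0521 > 1 and Σzᵢ/Kᵢ = 1.6732 > 1, so g(0) = 0.0521 > 0 and g(1) = -0.6732 < 0.
Newton–Raphson from V/F = 0.5:
  V/F = 0.5000: g = -0.21399, g' = -0.5571 → V/F = 0.1159
  V/F = 0.1159: g = -0.01555, g' = -0.5432 → V/F = 0.0873
  V/F = 0.0873: g = 0.00023, g' = -0.5602 → V/F = 0.0877
Converged at V/F = 0.0877.

V/F = 0.0877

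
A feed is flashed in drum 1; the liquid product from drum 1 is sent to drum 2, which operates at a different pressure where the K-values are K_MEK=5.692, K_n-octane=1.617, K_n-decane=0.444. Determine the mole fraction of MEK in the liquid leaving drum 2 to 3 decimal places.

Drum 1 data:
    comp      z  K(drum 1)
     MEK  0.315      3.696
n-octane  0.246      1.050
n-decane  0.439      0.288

x_MEK (drum 2) = 0.061

Drum 1:
Rachford–Rice: g(ψ₁) = Σ zᵢ(Kᵢ−1)/(1+ψ₁(Kᵢ−1)) = 0.
g(0) = ΣzᵢKᵢ − 1 = 0.549 and g(1) = 1 − Σzᵢ/Kᵢ = -0.844, so a root lies in (0, 1).
Newton–Raphson from ψ₁ = 0.42:
  ψ₁ = 0.420: g = -0.0356, g' = -0.957 → ψ₁ = 0.383
Converged at ψ₁ = 0.383.
Drum-1 compositions:
  MEK: x = 0.155, y = 0.573
  n-octane: x = 0.241, y = 0.253
  n-decane: x = 0.604, y = 0.174
Drum-2 feed = drum-1 liquid: z₂ = (0.1550, 0.2414, 0.6037).
Drum 2:
Rachford–Rice: g(ψ₂) = Σ zᵢ(Kᵢ−1)/(1+ψ₂(Kᵢ−1)) = 0.
Feasibility: ΣzᵢKᵢ = 1.540, Σzᵢ/Kᵢ = 1.536 — both > 1, two phases present.
Iterate (Newton) starting at ψ₂ = 0.5:
  ψ₂ = 0.500: g = -0.1338, g' = -0.716 → ψ₂ = 0.313
  ψ₂ = 0.313: g = 0.0127, g' = -0.897 → ψ₂ = 0.327
  ψ₂ = 0.327: g = 0.0002, g' = -0.873 → ψ₂ = 0.328
Converged at ψ₂ = 0.328.
  MEK: x = 0.061, y = 0.348
  n-octane: x = 0.201, y = 0.325
  n-decane: x = 0.738, y = 0.328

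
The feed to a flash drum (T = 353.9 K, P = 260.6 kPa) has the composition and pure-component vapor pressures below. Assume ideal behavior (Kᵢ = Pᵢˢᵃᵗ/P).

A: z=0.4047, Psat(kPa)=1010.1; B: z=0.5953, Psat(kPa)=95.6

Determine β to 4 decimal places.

β = 0.4322

Raoult's law: Kᵢ = Pᵢˢᵃᵗ/P = Pᵢˢᵃᵗ/260.6.
  K_A = 1010.1/260.6 = 3.876055, K_B = 95.6/260.6 = 0.366846
Let β = V/F and solve Σ zᵢ(Kᵢ−1)/(1+β(Kᵢ−1)) = 0.
g(0) = ΣzᵢKᵢ − 1 = 0.7870 and g(1) = 1 − Σzᵢ/Kᵢ = -0.7272, so a root lies in (0, 1).
Binary case is linear: z₁(K₁−1)(1+β(K₂−1)) + z₂(K₂−1)(1+β(K₁−1)) = 0
⇒ β = [z₁(K₁−1)+z₂(K₂−1)] / [−(K₁−1)(K₂−1)] = 0.78702/1.82099 = 0.4322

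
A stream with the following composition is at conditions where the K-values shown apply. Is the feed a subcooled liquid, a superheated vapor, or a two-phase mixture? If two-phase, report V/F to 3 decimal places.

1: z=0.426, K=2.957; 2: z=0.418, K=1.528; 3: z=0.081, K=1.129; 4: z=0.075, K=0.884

ΣzᵢKᵢ = 2.056; Σzᵢ/Kᵢ = 0.574.
Since Σzᵢ/Kᵢ < 1 the mixture is above its dew point — single vapor phase.

superheated vapor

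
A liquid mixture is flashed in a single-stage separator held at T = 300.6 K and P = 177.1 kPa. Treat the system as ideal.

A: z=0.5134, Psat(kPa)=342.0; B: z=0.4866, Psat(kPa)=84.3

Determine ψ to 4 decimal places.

Raoult's law: Kᵢ = Pᵢˢᵃᵗ/P = Pᵢˢᵃᵗ/177.1.
  K_A = 342.0/177.1 = 1.931112, K_B = 84.3/177.1 = 0.476002
Let ψ = V/F and solve Σ zᵢ(Kᵢ−1)/(1+ψ(Kᵢ−1)) = 0.
g(0) = ΣzᵢKᵢ − 1 = 0.2231 and g(1) = 1 − Σzᵢ/Kᵢ = -0.2881, so a root lies in (0, 1).
Binary case is linear: z₁(K₁−1)(1+ψ(K₂−1)) + z₂(K₂−1)(1+ψ(K₁−1)) = 0
⇒ ψ = [z₁(K₁−1)+z₂(K₂−1)] / [−(K₁−1)(K₂−1)] = 0.22306/0.48790 = 0.4572

ψ = 0.4572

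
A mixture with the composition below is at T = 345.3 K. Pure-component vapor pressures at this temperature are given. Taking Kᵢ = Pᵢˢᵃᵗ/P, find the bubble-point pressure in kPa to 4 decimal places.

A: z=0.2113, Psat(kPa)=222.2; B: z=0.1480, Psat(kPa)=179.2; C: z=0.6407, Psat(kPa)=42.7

At the bubble point ψ → 0, so ΣzᵢKᵢ = 1 with Kᵢ = Pᵢˢᵃᵗ/P ⇒ P = ΣzᵢPᵢˢᵃᵗ.
P = 0.2113·222.2 + 0.1480·179.2 + 0.6407·42.7 = 100.8303 kPa

Pbub = 100.8303 kPa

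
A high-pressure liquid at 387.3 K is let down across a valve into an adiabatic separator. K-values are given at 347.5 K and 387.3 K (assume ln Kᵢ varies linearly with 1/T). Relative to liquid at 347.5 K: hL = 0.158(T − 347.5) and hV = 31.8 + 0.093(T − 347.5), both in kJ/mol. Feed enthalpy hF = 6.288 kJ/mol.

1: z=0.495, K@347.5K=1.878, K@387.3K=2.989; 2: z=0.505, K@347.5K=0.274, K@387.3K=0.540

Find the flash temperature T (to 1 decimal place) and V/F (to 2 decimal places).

Adiabatic flash: solve Rachford–Rice at each trial T, then check hF = ψ·hV(T) + (1−ψ)·hL(T).
  T = 347.5 K: K = (1.878, 0.274), RR gives ψ = 0.107, H_out = 3.391 kJ/mol
  T = 387.3 K: K = (2.989, 0.540), RR gives ψ = 0.822, H_out = 30.307 kJ/mol
  T = 367.4 K: K = (2.399, 0.392), RR gives ψ = 0.453, H_out = 16.962 kJ/mol
  T = 357.4 K: K = (2.129, 0.329), RR gives ψ = 0.290, H_out = 10.607 kJ/mol
  T = 352.4 K: K = (2.000, 0.300), RR gives ψ = 0.202, H_out = 7.147 kJ/mol
  T = 349.9 K: K = (1.937, 0.287), RR gives ψ = 0.155, H_out = 5.287 kJ/mol
  T = 351.1 K: K = (1.967, 0.293), RR gives ψ = 0.178, H_out = 6.193 kJ/mol
Linear interpolation between T = 351.1 (H_out = 6.193) and T = 352.4 (H_out = 7.147) on hF = 6.288 gives T ≈ 351.2 K, at which ψ = 0.18.

T = 351.2 K, V/F = 0.18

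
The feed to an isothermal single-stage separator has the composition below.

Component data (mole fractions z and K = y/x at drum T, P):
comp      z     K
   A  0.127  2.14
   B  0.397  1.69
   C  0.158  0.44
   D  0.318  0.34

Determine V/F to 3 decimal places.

Material balance + equilibrium reduce to Σ zᵢ(Kᵢ−1)/(1+V/F(Kᵢ−1)) = 0.
g(0) = ΣzᵢKᵢ − 1 = 0.120 and g(1) = 1 − Σzᵢ/Kᵢ = -0.589, so a root lies in (0, 1).
Newton–Raphson from V/F = 0.6:
  V/F = 0.600: g = -0.2010, g' = -0.645 → V/F = 0.288
  V/F = 0.288: g = -0.0272, g' = -0.507 → V/F = 0.234
Converged at V/F = 0.234.

V/F = 0.234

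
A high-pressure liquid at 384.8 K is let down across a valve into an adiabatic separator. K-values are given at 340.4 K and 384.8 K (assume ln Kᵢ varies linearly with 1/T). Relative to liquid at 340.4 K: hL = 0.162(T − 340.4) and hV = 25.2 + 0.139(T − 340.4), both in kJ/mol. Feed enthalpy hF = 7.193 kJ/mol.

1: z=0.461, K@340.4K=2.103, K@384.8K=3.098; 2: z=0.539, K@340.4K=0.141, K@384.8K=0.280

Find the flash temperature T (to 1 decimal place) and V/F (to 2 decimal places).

Adiabatic flash: solve Rachford–Rice at each trial T, then check hF = ψ·hV(T) + (1−ψ)·hL(T).
  T = 340.4 K: K = (2.103, 0.141), RR gives ψ = 0.048, H_out = 1.210 kJ/mol
  T = 384.8 K: K = (3.098, 0.280), RR gives ψ = 0.383, H_out = 16.462 kJ/mol
  T = 362.6 K: K = (2.583, 0.203), RR gives ψ = 0.238, H_out = 9.469 kJ/mol
  T = 351.5 K: K = (2.338, 0.170), RR gives ψ = 0.153, H_out = 5.608 kJ/mol
  T = 357.1 K: K = (2.461, 0.186), RR gives ψ = 0.197, H_out = 7.605 kJ/mol
  T = 354.3 K: K = (2.399, 0.178), RR gives ψ = 0.176, H_out = 6.621 kJ/mol
  T = 355.7 K: K = (2.430, 0.182), RR gives ψ = 0.187, H_out = 7.116 kJ/mol
Linear interpolation between T = 355.7 (H_out = 7.116) and T = 357.1 (H_out = 7.605) on hF = 7.193 gives T ≈ 355.9 K, at which ψ = 0.19.

T = 355.9 K, V/F = 0.19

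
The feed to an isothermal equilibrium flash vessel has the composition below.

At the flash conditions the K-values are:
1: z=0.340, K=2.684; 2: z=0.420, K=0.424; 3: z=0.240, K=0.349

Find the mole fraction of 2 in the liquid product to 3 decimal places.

Material balance + equilibrium reduce to Σ zᵢ(Kᵢ−1)/(1+V/F(Kᵢ−1)) = 0.
Feasibility: ΣzᵢKᵢ = 1.174, Σzᵢ/Kᵢ = 1.805 — both > 1, two phases present.
Iterate (Newton) starting at V/F = 0.5:
  V/F = 0.500: g = -0.2606, g' = -0.783 → V/F = 0.167
  V/F = 0.167: g = 0.0039, g' = -0.886 → V/F = 0.171
Converged at V/F = 0.171.
Compositions from xᵢ = zᵢ/(1+V/F(Kᵢ−1)), yᵢ = Kᵢxᵢ:
  1: x = 0.264, y = 0.708
  2: x = 0.466, y = 0.198
  3: x = 0.270, y = 0.094

x_2 = 0.466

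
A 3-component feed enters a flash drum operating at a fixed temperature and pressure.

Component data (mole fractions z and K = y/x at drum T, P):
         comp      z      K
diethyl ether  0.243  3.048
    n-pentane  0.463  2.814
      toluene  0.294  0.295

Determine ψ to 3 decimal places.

ψ = 0.846

Iterate (Newton) starting at ψ = 0.5:
  ψ = 0.500: g = 0.3662, g' = -1.016 → ψ = 0.860
  ψ = 0.860: g = -0.0186, g' = -1.310 → ψ = 0.846
Converged at ψ = 0.846.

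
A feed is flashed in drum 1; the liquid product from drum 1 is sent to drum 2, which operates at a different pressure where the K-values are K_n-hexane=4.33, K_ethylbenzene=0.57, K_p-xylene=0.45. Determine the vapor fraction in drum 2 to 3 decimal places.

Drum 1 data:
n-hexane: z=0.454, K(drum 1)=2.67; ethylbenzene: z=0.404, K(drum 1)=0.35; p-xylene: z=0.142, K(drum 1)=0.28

Drum 1:
Newton–Raphson from ψ₁ = 0.5:
  ψ₁ = 0.500: g = -0.1356, g' = -0.930 → ψ₁ = 0.354
  ψ₁ = 0.354: g = -0.0020, g' = -0.921 → ψ₁ = 0.352
Converged at ψ₁ = 0.352.
Drum-1 compositions:
  n-hexane: x = 0.286, y = 0.763
  ethylbenzene: x = 0.524, y = 0.183
  p-xylene: x = 0.190, y = 0.053
Drum-2 feed = drum-1 liquid: z₂ = (0.2859, 0.5239, 0.1902).
Drum 2:
Material balance + equilibrium reduce to Σ zᵢ(Kᵢ−1)/(1+ψ₂(Kᵢ−1)) = 0.
g(0) = ΣzᵢKᵢ − 1 = 0.622 and g(1) = 1 − Σzᵢ/Kᵢ = -0.408, so a root lies in (0, 1).
Iterate (Newton) starting at ψ₂ = 0.48:
  ψ₂ = 0.480: g = -0.0596, g' = -0.730 → ψ₂ = 0.398
  ψ₂ = 0.398: g = 0.0035, g' = -0.821 → ψ₂ = 0.403
Converged at ψ₂ = 0.403.
  n-hexane: x = 0.122, y = 0.529
  ethylbenzene: x = 0.634, y = 0.361
  p-xylene: x = 0.244, y = 0.110

V/F (drum 2) = 0.403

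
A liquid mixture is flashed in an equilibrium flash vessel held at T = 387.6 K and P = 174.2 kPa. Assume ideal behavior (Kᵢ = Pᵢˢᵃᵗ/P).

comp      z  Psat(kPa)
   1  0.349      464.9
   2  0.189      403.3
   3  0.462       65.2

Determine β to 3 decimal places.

β = 0.559

Raoult's law: Kᵢ = Pᵢˢᵃᵗ/P = Pᵢˢᵃᵗ/174.2.
  K_1 = 464.9/174.2 = 2.66877, K_2 = 403.3/174.2 = 2.31515, K_3 = 65.2/174.2 = 0.37428
Rachford–Rice: g(β) = Σ zᵢ(Kᵢ−1)/(1+β(Kᵢ−1)) = 0.
Feasibility: ΣzᵢKᵢ = 1.542, Σzᵢ/Kᵢ = 1.447 — both > 1, two phases present.
Newton iteration, β⁰ = 0.31:
  β = 0.310: g = 0.2018, g' = -0.866 → β = 0.543
  β = 0.543: g = 0.0126, g' = -0.794 → β = 0.559
Converged at β = 0.559.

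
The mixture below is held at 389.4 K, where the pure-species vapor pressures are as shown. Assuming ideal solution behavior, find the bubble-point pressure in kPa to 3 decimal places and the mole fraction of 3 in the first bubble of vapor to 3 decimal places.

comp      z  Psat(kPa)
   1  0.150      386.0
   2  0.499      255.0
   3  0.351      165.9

At the bubble point ψ → 0, so ΣzᵢKᵢ = 1 with Kᵢ = Pᵢˢᵃᵗ/P ⇒ P = ΣzᵢPᵢˢᵃᵗ.
P = 0.150·386.0 + 0.499·255.0 + 0.351·165.9 = 243.376 kPa
yᵢ = zᵢPᵢˢᵃᵗ/P ⇒ y_3 = 0.351·165.9/243.376 = 0.239

Pbub = 243.376 kPa, y_3 = 0.239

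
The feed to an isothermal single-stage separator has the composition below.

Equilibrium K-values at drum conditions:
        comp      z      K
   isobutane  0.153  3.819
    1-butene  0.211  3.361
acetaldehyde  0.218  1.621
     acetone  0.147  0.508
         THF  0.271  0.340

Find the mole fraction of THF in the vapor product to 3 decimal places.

Newton iteration, V/F⁰ = 0.69:
  V/F = 0.690: g = -0.0072, g' = -0.831 → V/F = 0.681
Converged at V/F = 0.681.
Compositions from xᵢ = zᵢ/(1+V/F(Kᵢ−1)), yᵢ = Kᵢxᵢ:
  isobutane: x = 0.052, y = 0.200
  1-butene: x = 0.081, y = 0.272
  acetaldehyde: x = 0.153, y = 0.248
  acetone: x = 0.221, y = 0.112
  THF: x = 0.492, y = 0.167

y_THF = 0.167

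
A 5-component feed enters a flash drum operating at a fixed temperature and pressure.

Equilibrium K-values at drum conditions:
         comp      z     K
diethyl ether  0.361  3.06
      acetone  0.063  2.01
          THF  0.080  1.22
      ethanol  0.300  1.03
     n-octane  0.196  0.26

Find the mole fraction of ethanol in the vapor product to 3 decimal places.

y_ethanol = 0.302

Material balance + equilibrium reduce to Σ zᵢ(Kᵢ−1)/(1+V/F(Kᵢ−1)) = 0.
g(0) = ΣzᵢKᵢ − 1 = 0.689 and g(1) = 1 − Σzᵢ/Kᵢ = -0.260, so a root lies in (0, 1).
Newton iteration, V/F⁰ = 0.47:
  V/F = 0.470: g = 0.2234, g' = -0.681 → V/F = 0.798
  V/F = 0.798: g = -0.0141, g' = -0.882 → V/F = 0.782
Converged at V/F = 0.782.
Compositions from xᵢ = zᵢ/(1+V/F(Kᵢ−1)), yᵢ = Kᵢxᵢ:
  diethyl ether: x = 0.138, y = 0.423
  acetone: x = 0.035, y = 0.071
  THF: x = 0.068, y = 0.083
  ethanol: x = 0.293, y = 0.302
  n-octane: x = 0.465, y = 0.121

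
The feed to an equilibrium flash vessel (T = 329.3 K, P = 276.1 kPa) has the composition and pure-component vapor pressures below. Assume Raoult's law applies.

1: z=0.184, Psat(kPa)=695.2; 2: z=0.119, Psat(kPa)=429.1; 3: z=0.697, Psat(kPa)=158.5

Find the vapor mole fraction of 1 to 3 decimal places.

Raoult's law: Kᵢ = Pᵢˢᵃᵗ/P = Pᵢˢᵃᵗ/276.1.
  K_1 = 695.2/276.1 = 2.51793, K_2 = 429.1/276.1 = 1.55415, K_3 = 158.5/276.1 = 0.57407
Newton iteration, β⁰ = 0.5:
  β = 0.500: g = -0.1668, g' = -0.364 → β = 0.041
  β = 0.041: g = 0.0251, g' = -0.541 → β = 0.088
  β = 0.088: g = 0.0010, g' = -0.500 → β = 0.090
Converged at β = 0.090.
Compositions from xᵢ = zᵢ/(1+β(Kᵢ−1)), yᵢ = Kᵢxᵢ:
  1: x = 0.162, y = 0.408
  2: x = 0.113, y = 0.176
  3: x = 0.725, y = 0.416

y_1 = 0.408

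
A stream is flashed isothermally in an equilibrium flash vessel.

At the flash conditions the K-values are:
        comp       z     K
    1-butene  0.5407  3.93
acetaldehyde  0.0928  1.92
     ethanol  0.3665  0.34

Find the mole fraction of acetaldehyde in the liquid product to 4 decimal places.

Rachford–Rice: g(ψ) = Σ zᵢ(Kᵢ−1)/(1+ψ(Kᵢ−1)) = 0.
Check two-phase: ΣzᵢKᵢ = 2.4277 > 1 and Σzᵢ/Kᵢ = 1.2639 > 1, so g(0) = 1.4277 > 0 and g(1) = -0.2639 < 0.
Newton iteration, ψ⁰ = 0.5:
  ψ = 0.5000: g = 0.34015, g' = -1.1564 → ψ = 0.7941
  ψ = 0.7941: g = 0.01723, g' = -1.1506 → ψ = 0.8091
  ψ = 0.8091: g = -0.00014, g' = -1.1696 → ψ = 0.8090
Converged at ψ = 0.8090.
Compositions from xᵢ = zᵢ/(1+ψ(Kᵢ−1)), yᵢ = Kᵢxᵢ:
  1-butene: x = 0.1604, y = 0.6305
  acetaldehyde: x = 0.0532, y = 0.1021
  ethanol: x = 0.7864, y = 0.2674

x_acetaldehyde = 0.0532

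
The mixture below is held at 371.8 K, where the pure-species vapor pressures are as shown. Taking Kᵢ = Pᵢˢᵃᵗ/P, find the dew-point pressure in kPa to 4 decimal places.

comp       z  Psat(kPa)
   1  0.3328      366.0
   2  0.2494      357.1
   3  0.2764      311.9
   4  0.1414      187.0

At the dew point ψ → 1, so Σzᵢ/Kᵢ = 1 with Kᵢ = Pᵢˢᵃᵗ/P ⇒ 1/P = Σzᵢ/Pᵢˢᵃᵗ.
1/P = 0.3328/366.0 + 0.2494/357.1 + 0.2764/311.9 + 0.1414/187.0 = 0.0032500 ⇒ P = 307.6900 kPa

Pdew = 307.6900 kPa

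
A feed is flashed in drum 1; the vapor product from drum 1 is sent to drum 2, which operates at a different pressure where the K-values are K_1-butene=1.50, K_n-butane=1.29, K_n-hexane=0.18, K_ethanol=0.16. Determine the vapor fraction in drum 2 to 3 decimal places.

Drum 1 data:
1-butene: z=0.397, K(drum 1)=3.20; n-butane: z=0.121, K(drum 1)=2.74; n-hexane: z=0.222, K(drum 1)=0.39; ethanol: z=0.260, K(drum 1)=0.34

Drum 1:
Material balance + equilibrium reduce to Σ zᵢ(Kᵢ−1)/(1+ψ₁(Kᵢ−1)) = 0.
Check two-phase: ΣzᵢKᵢ = 1.777 > 1 and Σzᵢ/Kᵢ = 1.502 > 1, so g(0) = 0.777 > 0 and g(1) = -0.502 < 0.
Newton–Raphson from ψ₁ = 0.5:
  ψ₁ = 0.500: g = 0.0775, g' = -0.964 → ψ₁ = 0.580
  ψ₁ = 0.580: g = 0.0005, g' = -0.957 → ψ₁ = 0.581
Converged at ψ₁ = 0.581.
Drum-1 compositions:
  1-butene: x = 0.174, y = 0.558
  n-butane: x = 0.060, y = 0.165
  n-hexane: x = 0.344, y = 0.134
  ethanol: x = 0.422, y = 0.143
Drum-2 feed = drum-1 vapor: z₂ = (0.5576, 0.1649, 0.1341, 0.1434).
Drum 2:
Rachford–Rice: g(ψ₂) = Σ zᵢ(Kᵢ−1)/(1+ψ₂(Kᵢ−1)) = 0.
Feasibility: ΣzᵢKᵢ = 1.096, Σzᵢ/Kᵢ = 2.141 — both > 1, two phases present.
Newton–Raphson from ψ₂ = 0.5:
  ψ₂ = 0.500: g = -0.1292, g' = -0.660 → ψ₂ = 0.304
  ψ₂ = 0.304: g = -0.0223, g' = -0.459 → ψ₂ = 0.256
  ψ₂ = 0.256: g = -0.0007, g' = -0.430 → ψ₂ = 0.254
Converged at ψ₂ = 0.254.
  1-butene: x = 0.495, y = 0.742
  n-butane: x = 0.154, y = 0.198
  n-hexane: x = 0.169, y = 0.030
  ethanol: x = 0.182, y = 0.029

V/F (drum 2) = 0.254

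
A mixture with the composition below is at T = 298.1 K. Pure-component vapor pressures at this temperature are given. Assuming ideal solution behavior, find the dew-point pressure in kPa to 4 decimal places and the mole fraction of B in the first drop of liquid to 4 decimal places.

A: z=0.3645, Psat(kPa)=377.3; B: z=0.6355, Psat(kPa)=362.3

Pdew = 367.6273 kPa, x_B = 0.6448

At the dew point ψ → 1, so Σzᵢ/Kᵢ = 1 with Kᵢ = Pᵢˢᵃᵗ/P ⇒ 1/P = Σzᵢ/Pᵢˢᵃᵗ.
1/P = 0.3645/377.3 + 0.6355/362.3 = 0.0027201 ⇒ P = 367.6273 kPa
xᵢ = zᵢP/Pᵢˢᵃᵗ ⇒ x_B = 0.6355·367.6273/362.3 = 0.6448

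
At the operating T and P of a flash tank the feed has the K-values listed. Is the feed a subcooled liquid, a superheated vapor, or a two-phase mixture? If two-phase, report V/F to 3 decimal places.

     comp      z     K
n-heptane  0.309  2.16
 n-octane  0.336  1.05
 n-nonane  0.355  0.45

ΣzᵢKᵢ = 1.180; Σzᵢ/Kᵢ = 1.252.
Both exceed 1, so a two-phase solution exists.
Iterate (Newton) starting at ψ = 0.49:
  ψ = 0.490: g = -0.0223, g' = -0.371 → ψ = 0.430
Converged at ψ = 0.430.

two-phase, V/F = 0.430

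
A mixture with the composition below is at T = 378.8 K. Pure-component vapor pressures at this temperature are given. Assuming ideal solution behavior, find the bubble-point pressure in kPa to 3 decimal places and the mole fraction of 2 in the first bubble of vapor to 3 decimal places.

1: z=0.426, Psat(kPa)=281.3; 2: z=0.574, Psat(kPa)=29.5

Pbub = 136.767 kPa, y_2 = 0.124

At the bubble point ψ → 0, so ΣzᵢKᵢ = 1 with Kᵢ = Pᵢˢᵃᵗ/P ⇒ P = ΣzᵢPᵢˢᵃᵗ.
P = 0.426·281.3 + 0.574·29.5 = 136.767 kPa
yᵢ = zᵢPᵢˢᵃᵗ/P ⇒ y_2 = 0.574·29.5/136.767 = 0.124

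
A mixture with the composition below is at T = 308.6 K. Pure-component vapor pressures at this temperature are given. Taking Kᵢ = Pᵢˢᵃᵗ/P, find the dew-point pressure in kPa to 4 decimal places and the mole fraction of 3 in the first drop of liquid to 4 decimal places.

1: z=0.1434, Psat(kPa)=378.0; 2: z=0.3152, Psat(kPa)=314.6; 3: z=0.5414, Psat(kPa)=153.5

At the dew point ψ → 1, so Σzᵢ/Kᵢ = 1 with Kᵢ = Pᵢˢᵃᵗ/P ⇒ 1/P = Σzᵢ/Pᵢˢᵃᵗ.
1/P = 0.1434/378.0 + 0.3152/314.6 + 0.5414/153.5 = 0.0049083 ⇒ P = 203.7362 kPa
xᵢ = zᵢP/Pᵢˢᵃᵗ ⇒ x_3 = 0.5414·203.7362/153.5 = 0.7186

Pdew = 203.7362 kPa, x_3 = 0.7186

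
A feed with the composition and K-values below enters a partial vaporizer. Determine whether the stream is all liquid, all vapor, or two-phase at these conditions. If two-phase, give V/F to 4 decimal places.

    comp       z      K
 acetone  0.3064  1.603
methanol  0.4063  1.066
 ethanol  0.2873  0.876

all vapor

ΣzᵢKᵢ = 1.1759; Σzᵢ/Kᵢ = 0.9003.
Since Σzᵢ/Kᵢ < 1 the mixture is above its dew point — single vapor phase.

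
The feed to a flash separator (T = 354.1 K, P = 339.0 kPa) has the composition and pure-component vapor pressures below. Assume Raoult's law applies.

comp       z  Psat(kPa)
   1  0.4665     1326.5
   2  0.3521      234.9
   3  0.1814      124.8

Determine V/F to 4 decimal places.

V/F = 0.8459

Raoult's law: Kᵢ = Pᵢˢᵃᵗ/P = Pᵢˢᵃᵗ/339.0.
  K_1 = 1326.5/339.0 = 3.912979, K_2 = 234.9/339.0 = 0.692920, K_3 = 124.8/339.0 = 0.368142
Rachford–Rice: g(V/F) = Σ zᵢ(Kᵢ−1)/(1+V/F(Kᵢ−1)) = 0.
Check two-phase: ΣzᵢKᵢ = 2.1362 > 1 and Σzᵢ/Kᵢ = 1.1201 > 1, so g(0) = 1.1362 > 0 and g(1) = -0.1201 < 0.
Iterate (Newton) starting at V/F = 0.5:
  V/F = 0.5000: g = 0.25790, g' = -0.8571 → V/F = 0.8009
  V/F = 0.8009: g = 0.03228, g' = -0.7116 → V/F = 0.8463
  V/F = 0.8463: g = -0.00026, g' = -0.7248 → V/F = 0.8459
Converged at V/F = 0.8459.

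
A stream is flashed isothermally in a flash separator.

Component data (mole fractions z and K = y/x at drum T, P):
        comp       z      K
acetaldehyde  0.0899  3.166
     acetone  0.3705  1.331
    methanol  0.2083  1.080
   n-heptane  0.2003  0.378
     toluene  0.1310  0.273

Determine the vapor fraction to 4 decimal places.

ψ = 0.2313

Newton–Raphson from ψ = 0.42:
  ψ = 0.4200: g = -0.07999, g' = -0.4337 → ψ = 0.2356
  ψ = 0.2356: g = -0.00183, g' = -0.4283 → ψ = 0.2313
Converged at ψ = 0.2313.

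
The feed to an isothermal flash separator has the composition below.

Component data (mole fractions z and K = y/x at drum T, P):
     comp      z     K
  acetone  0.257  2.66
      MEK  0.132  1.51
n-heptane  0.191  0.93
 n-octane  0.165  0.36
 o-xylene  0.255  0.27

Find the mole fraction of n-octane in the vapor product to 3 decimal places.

Let ψ = V/F and solve Σ zᵢ(Kᵢ−1)/(1+ψ(Kᵢ−1)) = 0.
g(0) = ΣzᵢKᵢ − 1 = 0.189 and g(1) = 1 − Σzᵢ/Kᵢ = -0.792, so a root lies in (0, 1).
Newton iteration, ψ⁰ = 0.36:
  ψ = 0.360: g = -0.0795, g' = -0.667 → ψ = 0.241
Converged at ψ = 0.241.
Compositions from xᵢ = zᵢ/(1+ψ(Kᵢ−1)), yᵢ = Kᵢxᵢ:
  acetone: x = 0.183, y = 0.488
  MEK: x = 0.118, y = 0.177
  n-heptane: x = 0.194, y = 0.181
  n-octane: x = 0.195, y = 0.070
  o-xylene: x = 0.310, y = 0.084

y_n-octane = 0.070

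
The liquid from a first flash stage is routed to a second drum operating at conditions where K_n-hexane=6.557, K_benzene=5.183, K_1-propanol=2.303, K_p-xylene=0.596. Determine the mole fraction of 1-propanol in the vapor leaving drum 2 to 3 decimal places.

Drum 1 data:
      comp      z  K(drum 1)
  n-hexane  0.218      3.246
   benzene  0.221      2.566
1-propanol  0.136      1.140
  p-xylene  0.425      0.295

y_1-propanol (drum 2) = 0.157

Drum 1:
Let ψ₁ = V/F and solve Σ zᵢ(Kᵢ−1)/(1+ψ₁(Kᵢ−1)) = 0.
g(0) = ΣzᵢKᵢ − 1 = 0.555 and g(1) = 1 − Σzᵢ/Kᵢ = -0.713, so a root lies in (0, 1).
Newton–Raphson from ψ₁ = 0.38:
  ψ₁ = 0.380: g = 0.0899, g' = -0.930 → ψ₁ = 0.477
  ψ₁ = 0.477: g = 0.0011, g' = -0.916 → ψ₁ = 0.478
Converged at ψ₁ = 0.478.
Drum-1 compositions:
  n-hexane: x = 0.105, y = 0.341
  benzene: x = 0.126, y = 0.324
  1-propanol: x = 0.127, y = 0.145
  p-xylene: x = 0.641, y = 0.189
Drum-2 feed = drum-1 liquid: z₂ = (0.1051, 0.1264, 0.1275, 0.6410).
Drum 2:
Rachford–Rice: g(ψ₂) = Σ zᵢ(Kᵢ−1)/(1+ψ₂(Kᵢ−1)) = 0.
Check two-phase: ΣzᵢKᵢ = 2.020 > 1 and Σzᵢ/Kᵢ = 1.171 > 1, so g(0) = 1.020 > 0 and g(1) = -0.171 < 0.
Newton iteration, ψ₂⁰ = 0.47:
  ψ₂ = 0.470: g = 0.1234, g' = -0.743 → ψ₂ = 0.636
  ψ₂ = 0.636: g = 0.0156, g' = -0.577 → ψ₂ = 0.663
Converged at ψ₂ = 0.663.
  n-hexane: x = 0.022, y = 0.147
  benzene: x = 0.033, y = 0.174
  1-propanol: x = 0.068, y = 0.157
  p-xylene: x = 0.876, y = 0.522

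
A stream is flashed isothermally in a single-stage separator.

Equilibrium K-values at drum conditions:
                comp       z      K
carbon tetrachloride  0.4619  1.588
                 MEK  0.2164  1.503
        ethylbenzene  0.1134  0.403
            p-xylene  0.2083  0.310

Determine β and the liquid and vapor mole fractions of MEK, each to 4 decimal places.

β = 0.4559, x_MEK = 0.1760, y_MEK = 0.2646

Newton iteration, β⁰ = 0.44:
  β = 0.4400: g = 0.00669, g' = -0.4163 → β = 0.4561
  β = 0.4561: g = -0.00005, g' = -0.4230 → β = 0.4559
Converged at β = 0.4559.
Compositions from xᵢ = zᵢ/(1+β(Kᵢ−1)), yᵢ = Kᵢxᵢ:
  carbon tetrachloride: x = 0.3642, y = 0.5784
  MEK: x = 0.1760, y = 0.2646
  ethylbenzene: x = 0.1558, y = 0.0628
  p-xylene: x = 0.3039, y = 0.0942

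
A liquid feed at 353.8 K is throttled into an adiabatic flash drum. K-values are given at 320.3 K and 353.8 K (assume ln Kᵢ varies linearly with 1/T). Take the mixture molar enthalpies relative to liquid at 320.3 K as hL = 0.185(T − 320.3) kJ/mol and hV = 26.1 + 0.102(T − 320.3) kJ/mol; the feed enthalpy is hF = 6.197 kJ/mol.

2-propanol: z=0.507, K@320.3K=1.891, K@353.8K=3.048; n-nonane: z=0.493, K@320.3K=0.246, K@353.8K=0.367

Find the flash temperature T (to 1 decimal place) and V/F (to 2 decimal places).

T = 324.9 K, V/F = 0.21

Adiabatic flash: solve Rachford–Rice at each trial T, then check hF = ψ·hV(T) + (1−ψ)·hL(T).
  T = 320.3 K: K = (1.891, 0.246), RR gives ψ = 0.119, H_out = 3.109 kJ/mol
  T = 353.8 K: K = (3.048, 0.367), RR gives ψ = 0.560, H_out = 19.262 kJ/mol
  T = 337.1 K: K = (2.431, 0.304), RR gives ψ = 0.384, H_out = 12.585 kJ/mol
  T = 328.7 K: K = (2.151, 0.274), RR gives ψ = 0.270, H_out = 8.415 kJ/mol
  T = 324.5 K: K = (2.019, 0.260), RR gives ψ = 0.201, H_out = 5.951 kJ/mol
  T = 326.6 K: K = (2.084, 0.267), RR gives ψ = 0.237, H_out = 7.223 kJ/mol
Linear interpolation between T = 324.5 (H_out = 5.951) and T = 326.6 (H_out = 7.223) on hF = 6.197 gives T ≈ 324.9 K, at which ψ = 0.21.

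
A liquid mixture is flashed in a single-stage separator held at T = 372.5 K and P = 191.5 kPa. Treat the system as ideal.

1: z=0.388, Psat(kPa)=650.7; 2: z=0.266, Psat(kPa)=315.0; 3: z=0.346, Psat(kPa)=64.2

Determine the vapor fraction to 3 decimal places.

Raoult's law: Kᵢ = Pᵢˢᵃᵗ/P = Pᵢˢᵃᵗ/191.5.
  K_1 = 650.7/191.5 = 3.39791, K_2 = 315.0/191.5 = 1.64491, K_3 = 64.2/191.5 = 0.33525
Material balance + equilibrium reduce to Σ zᵢ(Kᵢ−1)/(1+ψ(Kᵢ−1)) = 0.
Check two-phase: ΣzᵢKᵢ = 1.872 > 1 and Σzᵢ/Kᵢ = 1.308 > 1, so g(0) = 0.872 > 0 and g(1) = -0.308 < 0.
Newton–Raphson from ψ = 0.5:
  ψ = 0.500: g = 0.2083, g' = -0.868 → ψ = 0.740
  ψ = 0.740: g = -0.0013, g' = -0.933 → ψ = 0.739
Converged at ψ = 0.739.

ψ = 0.739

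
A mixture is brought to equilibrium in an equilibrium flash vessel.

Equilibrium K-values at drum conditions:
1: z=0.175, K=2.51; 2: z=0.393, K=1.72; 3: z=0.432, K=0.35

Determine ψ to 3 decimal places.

Let ψ = V/F and solve Σ zᵢ(Kᵢ−1)/(1+ψ(Kᵢ−1)) = 0.
Feasibility: ΣzᵢKᵢ = 1.266, Σzᵢ/Kᵢ = 1.532 — both > 1, two phases present.
Iterate (Newton) starting at ψ = 0.5:
  ψ = 0.500: g = -0.0574, g' = -0.640 → ψ = 0.410
  ψ = 0.410: g = -0.0014, g' = -0.613 → ψ = 0.408
Converged at ψ = 0.408.

ψ = 0.408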